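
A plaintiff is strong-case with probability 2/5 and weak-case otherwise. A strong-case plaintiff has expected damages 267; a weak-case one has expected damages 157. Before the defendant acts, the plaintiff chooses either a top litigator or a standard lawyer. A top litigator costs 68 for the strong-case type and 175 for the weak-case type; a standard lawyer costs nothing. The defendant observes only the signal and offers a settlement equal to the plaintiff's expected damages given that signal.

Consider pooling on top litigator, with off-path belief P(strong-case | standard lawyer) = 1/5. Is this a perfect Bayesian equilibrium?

On the equilibrium path (top litigator) the defendant holds the prior 2/5 and pays 2/5·267 + 3/5·157 = 201. Off-path (standard lawyer) belief 1/5 gives 1/5·267 + 4/5·157 = 179.
Strong-case: top litigator gives 201 − 68 = 133; standard lawyer gives 179 − 0 = 179. Deviates. ✗
Weak-case: top litigator gives 201 − 175 = 26; standard lawyer gives 179 − 0 = 179. Deviates. ✗

No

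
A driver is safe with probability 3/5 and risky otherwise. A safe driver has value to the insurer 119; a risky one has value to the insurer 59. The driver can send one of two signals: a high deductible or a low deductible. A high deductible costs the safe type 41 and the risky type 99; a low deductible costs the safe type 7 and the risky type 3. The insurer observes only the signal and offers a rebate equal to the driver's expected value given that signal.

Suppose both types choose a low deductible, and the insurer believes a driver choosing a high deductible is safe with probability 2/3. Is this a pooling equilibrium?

At the pooled signal (low deductible) the insurer holds the prior 3/5 and pays 3/5·119 + 2/5·59 = 95. Off-path (high deductible) belief 2/3 gives 2/3·119 + 1/3·59 = 99.
Safe: low deductible gives 95 − 7 = 88; high deductible gives 99 − 41 = 58. Stays. ✓
Risky: low deductible gives 95 − 3 = 92; high deductible gives 99 − 99 = 0. Stays. ✓

Yes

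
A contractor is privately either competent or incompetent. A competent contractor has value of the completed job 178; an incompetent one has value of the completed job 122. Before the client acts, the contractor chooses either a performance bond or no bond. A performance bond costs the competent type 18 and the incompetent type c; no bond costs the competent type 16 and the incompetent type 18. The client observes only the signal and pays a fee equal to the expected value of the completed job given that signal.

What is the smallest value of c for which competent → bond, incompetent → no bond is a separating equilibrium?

Under separation: bond → competent (pays 178); no bond → incompetent (pays 122).
Competent: 178 − 18 = 160 ≥ 122 − 16 = 106. Holds regardless of c. ✓
Incompetent: 122 − 18 ≥ 178 − c, so c ≥ 178 − 104 = 74.

74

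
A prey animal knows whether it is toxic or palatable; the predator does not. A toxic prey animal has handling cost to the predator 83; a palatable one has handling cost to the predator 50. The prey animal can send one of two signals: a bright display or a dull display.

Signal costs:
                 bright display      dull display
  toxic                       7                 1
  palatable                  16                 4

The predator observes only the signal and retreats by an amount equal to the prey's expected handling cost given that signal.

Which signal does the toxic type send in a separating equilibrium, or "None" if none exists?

Try toxic → bright display, palatable → dull display:
  If types separate, bright display earns payment 83 and dull display earns 50.
  Toxic: bright display gives 83 − 7 = 76; dull display gives 50 − 1 = 49. No deviation. ✓
  Palatable: dull display gives 50 − 4 = 46; bright display gives 83 − 16 = 67. Would deviate. ✗
Try toxic → dull display, palatable → bright display:
  If types separate, dull display earns payment 83 and bright display earns 50.
  Toxic: dull display gives 83 − 1 = 82; bright display gives 50 − 7 = 43. No deviation. ✓
  Palatable: bright display gives 50 − 16 = 34; dull display gives 83 − 4 = 79. Would deviate. ✗
Neither assignment is incentive-compatible.

None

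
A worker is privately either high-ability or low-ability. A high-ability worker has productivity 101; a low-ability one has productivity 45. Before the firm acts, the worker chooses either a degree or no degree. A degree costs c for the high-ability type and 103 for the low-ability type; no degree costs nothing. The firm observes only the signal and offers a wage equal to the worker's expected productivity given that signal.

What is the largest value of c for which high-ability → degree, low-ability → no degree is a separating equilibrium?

56

Under separation: degree → high-ability (pays 101); no degree → low-ability (pays 45).
Low-ability: 45 − 0 = 45 ≥ 101 − 103 = -2. Holds regardless of c. ✓
High-ability: 101 − c ≥ 45 − 0, so c ≤ 101 − 45 = 56.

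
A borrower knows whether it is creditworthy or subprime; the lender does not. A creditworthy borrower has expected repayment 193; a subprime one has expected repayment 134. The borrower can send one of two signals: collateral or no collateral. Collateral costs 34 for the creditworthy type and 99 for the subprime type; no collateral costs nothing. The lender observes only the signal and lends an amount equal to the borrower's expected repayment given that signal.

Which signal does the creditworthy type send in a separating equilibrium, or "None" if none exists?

collateral

Try creditworthy → collateral, subprime → no collateral:
  Under separation the lender infers type exactly: collateral → creditworthy (pays 193), no collateral → subprime (pays 134).
  Creditworthy: collateral gives 193 − 34 = 159; no collateral gives 134 − 0 = 134. No deviation. ✓
  Subprime: no collateral gives 134 − 0 = 134; collateral gives 193 − 99 = 94. No deviation. ✓
Both hold — the creditworthy type sends collateral.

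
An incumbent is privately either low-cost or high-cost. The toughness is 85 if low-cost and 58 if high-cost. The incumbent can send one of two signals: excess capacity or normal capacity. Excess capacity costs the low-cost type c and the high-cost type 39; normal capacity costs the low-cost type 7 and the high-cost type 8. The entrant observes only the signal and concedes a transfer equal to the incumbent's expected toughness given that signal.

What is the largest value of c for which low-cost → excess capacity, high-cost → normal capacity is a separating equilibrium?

Under separation: excess capacity → low-cost (pays 85); normal capacity → high-cost (pays 58).
High-cost: 58 − 8 = 50 ≥ 85 − 39 = 46. Holds regardless of c. ✓
Low-cost: 85 − c ≥ 58 − 7, so c ≤ 85 − 51 = 34.

34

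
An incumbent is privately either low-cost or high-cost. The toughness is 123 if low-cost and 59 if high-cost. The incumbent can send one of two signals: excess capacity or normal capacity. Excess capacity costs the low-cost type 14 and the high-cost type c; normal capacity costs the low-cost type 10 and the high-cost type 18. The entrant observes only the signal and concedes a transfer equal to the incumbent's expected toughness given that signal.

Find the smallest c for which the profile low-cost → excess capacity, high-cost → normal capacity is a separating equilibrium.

Under separation: excess capacity → low-cost (pays 123); normal capacity → high-cost (pays 59).
Low-cost: 123 − 14 = 109 ≥ 59 − 10 = 49. Holds regardless of c. ✓
High-cost: 59 − 18 ≥ 123 − c, so c ≥ 123 − 41 = 82.

82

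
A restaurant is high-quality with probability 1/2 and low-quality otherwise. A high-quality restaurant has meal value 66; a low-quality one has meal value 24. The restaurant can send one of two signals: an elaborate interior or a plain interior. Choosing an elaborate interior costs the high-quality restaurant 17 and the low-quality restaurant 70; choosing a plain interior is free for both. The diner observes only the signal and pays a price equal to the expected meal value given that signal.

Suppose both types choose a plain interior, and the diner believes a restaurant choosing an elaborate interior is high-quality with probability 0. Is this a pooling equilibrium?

Yes

On the equilibrium path (plain interior) the diner holds the prior 1/2 and pays 1/2·66 + 1/2·24 = 45. Off-path (elaborate interior) belief 0 gives 0·66 + 1·24 = 24.
High-quality: plain interior gives 45 − 0 = 45; elaborate interior gives 24 − 17 = 7. Stays. ✓
Low-quality: plain interior gives 45 − 0 = 45; elaborate interior gives 24 − 70 = -46. Stays. ✓
Beliefs are Bayes-consistent on-path and both types best-respond.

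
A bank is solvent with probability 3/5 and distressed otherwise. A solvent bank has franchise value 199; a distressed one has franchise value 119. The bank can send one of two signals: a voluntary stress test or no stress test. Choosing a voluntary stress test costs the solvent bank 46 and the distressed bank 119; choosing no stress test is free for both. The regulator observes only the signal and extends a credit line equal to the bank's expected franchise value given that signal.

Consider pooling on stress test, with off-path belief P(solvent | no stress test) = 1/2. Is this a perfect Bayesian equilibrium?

No

On the equilibrium path (stress test) the regulator holds the prior 3/5 and pays 3/5·199 + 2/5·119 = 167. Off-path (no stress test) belief 1/2 gives 1/2·199 + 1/2·119 = 159.
Solvent: stress test gives 167 − 46 = 121; no stress test gives 159 − 0 = 159. Deviates. ✗
Distressed: stress test gives 167 − 119 = 48; no stress test gives 159 − 0 = 159. Deviates. ✗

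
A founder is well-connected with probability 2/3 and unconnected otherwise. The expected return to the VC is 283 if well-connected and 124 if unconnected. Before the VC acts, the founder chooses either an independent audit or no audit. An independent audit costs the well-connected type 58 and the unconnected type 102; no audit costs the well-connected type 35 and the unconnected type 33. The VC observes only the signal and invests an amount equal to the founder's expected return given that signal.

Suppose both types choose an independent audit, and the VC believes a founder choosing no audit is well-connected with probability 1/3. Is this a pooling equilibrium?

At the pooled signal (audit) the VC holds the prior 2/3 and pays 2/3·283 + 1/3·124 = 230. Off-path (no audit) belief 1/3 gives 1/3·283 + 2/3·124 = 177.
Well-connected: audit gives 230 − 58 = 172; no audit gives 177 − 35 = 142. Stays. ✓
Unconnected: audit gives 230 − 102 = 128; no audit gives 177 − 33 = 144. Deviates. ✗

No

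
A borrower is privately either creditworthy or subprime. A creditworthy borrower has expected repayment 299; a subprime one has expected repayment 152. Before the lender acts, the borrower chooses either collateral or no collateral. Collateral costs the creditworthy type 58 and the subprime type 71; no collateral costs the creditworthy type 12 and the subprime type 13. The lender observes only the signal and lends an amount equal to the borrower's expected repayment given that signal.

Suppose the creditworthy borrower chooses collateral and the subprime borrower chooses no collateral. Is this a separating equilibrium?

Under separation the lender infers type exactly: collateral → creditworthy (pays 299), no collateral → subprime (pays 152).
Creditworthy: collateral gives 299 − 58 = 241; no collateral gives 152 − 12 = 140. No deviation. ✓
Subprime: no collateral gives 152 − 13 = 139; collateral gives 299 − 71 = 228. Would deviate. ✗

No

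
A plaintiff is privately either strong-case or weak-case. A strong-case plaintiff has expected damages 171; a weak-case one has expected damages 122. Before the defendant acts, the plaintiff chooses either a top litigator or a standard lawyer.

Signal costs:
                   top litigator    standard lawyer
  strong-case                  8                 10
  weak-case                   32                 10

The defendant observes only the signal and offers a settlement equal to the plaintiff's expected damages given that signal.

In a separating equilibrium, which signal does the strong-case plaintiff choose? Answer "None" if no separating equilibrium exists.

None

Try strong-case → top litigator, weak-case → standard lawyer:
  Under separation the defendant infers type exactly: top litigator → strong-case (pays 171), standard lawyer → weak-case (pays 122).
  Strong-case: top litigator gives 171 − 8 = 163; standard lawyer gives 122 − 10 = 112. No deviation. ✓
  Weak-case: standard lawyer gives 122 − 10 = 112; top litigator gives 171 − 32 = 139. Would deviate. ✗
Try strong-case → standard lawyer, weak-case → top litigator:
  Under separation the defendant infers type exactly: standard lawyer → strong-case (pays 171), top litigator → weak-case (pays 122).
  Strong-case: standard lawyer gives 171 − 10 = 161; top litigator gives 122 − 8 = 114. No deviation. ✓
  Weak-case: top litigator gives 122 − 32 = 90; standard lawyer gives 171 − 10 = 161. Would deviate. ✗
Neither assignment is incentive-compatible.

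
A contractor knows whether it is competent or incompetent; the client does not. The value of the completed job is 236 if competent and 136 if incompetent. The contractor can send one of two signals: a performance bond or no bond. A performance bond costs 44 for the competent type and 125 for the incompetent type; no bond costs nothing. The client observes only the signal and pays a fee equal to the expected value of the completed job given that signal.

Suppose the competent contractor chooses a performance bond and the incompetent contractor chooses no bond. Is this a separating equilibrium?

Yes

If types separate, bond earns payment 236 and no bond earns 136.
Competent: bond gives 236 − 44 = 192; no bond gives 136 − 0 = 136. No deviation. ✓
Incompetent: no bond gives 136 − 0 = 136; bond gives 236 − 125 = 111. No deviation. ✓
Both incentive constraints hold.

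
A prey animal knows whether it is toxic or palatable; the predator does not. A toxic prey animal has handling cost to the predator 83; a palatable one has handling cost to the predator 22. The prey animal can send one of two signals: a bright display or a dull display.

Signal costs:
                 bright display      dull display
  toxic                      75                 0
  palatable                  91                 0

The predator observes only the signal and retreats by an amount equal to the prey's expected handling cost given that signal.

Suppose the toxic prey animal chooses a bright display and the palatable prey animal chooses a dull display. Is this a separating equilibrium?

If types separate, bright display earns payment 83 and dull display earns 22.
Toxic: bright display gives 83 − 75 = 8; dull display gives 22 − 0 = 22. Would deviate. ✗
Palatable: dull display gives 22 − 0 = 22; bright display gives 83 − 91 = -8. No deviation. ✓

No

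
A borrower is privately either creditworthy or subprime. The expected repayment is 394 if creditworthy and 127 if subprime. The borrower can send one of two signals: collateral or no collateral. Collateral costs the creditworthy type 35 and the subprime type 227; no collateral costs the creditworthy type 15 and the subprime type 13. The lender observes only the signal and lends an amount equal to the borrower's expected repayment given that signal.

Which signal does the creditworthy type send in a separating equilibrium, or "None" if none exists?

Try creditworthy → collateral, subprime → no collateral:
  Under separation the lender infers type exactly: collateral → creditworthy (pays 394), no collateral → subprime (pays 127).
  Creditworthy: collateral gives 394 − 35 = 359; no collateral gives 127 − 15 = 112. No deviation. ✓
  Subprime: no collateral gives 127 − 13 = 114; collateral gives 394 − 227 = 167. Would deviate. ✗
Try creditworthy → no collateral, subprime → collateral:
  Under separation the lender infers type exactly: no collateral → creditworthy (pays 394), collateral → subprime (pays 127).
  Creditworthy: no collateral gives 394 − 15 = 379; collateral gives 127 − 35 = 92. No deviation. ✓
  Subprime: collateral gives 127 − 227 = -100; no collateral gives 394 − 13 = 381. Would deviate. ✗
Neither assignment is incentive-compatible.

None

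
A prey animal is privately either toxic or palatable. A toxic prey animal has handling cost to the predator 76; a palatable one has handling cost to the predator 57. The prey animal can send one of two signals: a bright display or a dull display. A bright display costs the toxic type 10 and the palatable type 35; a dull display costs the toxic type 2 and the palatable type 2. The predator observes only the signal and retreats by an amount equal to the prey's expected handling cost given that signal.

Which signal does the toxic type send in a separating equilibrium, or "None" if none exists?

bright display

Try toxic → bright display, palatable → dull display:
  If types separate, bright display earns payment 76 and dull display earns 57.
  Toxic: bright display gives 76 − 10 = 66; dull display gives 57 − 2 = 55. No deviation. ✓
  Palatable: dull display gives 57 − 2 = 55; bright display gives 76 − 35 = 41. No deviation. ✓
Both hold — the toxic type sends bright display.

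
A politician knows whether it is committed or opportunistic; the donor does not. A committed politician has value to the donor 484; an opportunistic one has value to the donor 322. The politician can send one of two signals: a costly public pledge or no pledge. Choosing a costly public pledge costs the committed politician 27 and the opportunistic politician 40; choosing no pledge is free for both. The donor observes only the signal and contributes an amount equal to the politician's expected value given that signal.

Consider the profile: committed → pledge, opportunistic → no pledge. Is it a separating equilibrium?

Under separation the donor infers type exactly: pledge → committed (pays 484), no pledge → opportunistic (pays 322).
Committed: pledge gives 484 − 27 = 457; no pledge gives 322 − 0 = 322. No deviation. ✓
Opportunistic: no pledge gives 322 − 0 = 322; pledge gives 484 − 40 = 444. Would deviate. ✗

No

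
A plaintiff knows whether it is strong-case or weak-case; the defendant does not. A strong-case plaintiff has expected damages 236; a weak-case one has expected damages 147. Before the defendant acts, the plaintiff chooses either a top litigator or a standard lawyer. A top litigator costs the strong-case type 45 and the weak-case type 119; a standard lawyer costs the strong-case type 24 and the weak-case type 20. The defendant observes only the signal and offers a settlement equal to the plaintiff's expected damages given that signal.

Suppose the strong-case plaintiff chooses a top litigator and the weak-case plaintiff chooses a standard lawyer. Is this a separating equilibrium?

Yes

Under separation the defendant infers type exactly: top litigator → strong-case (pays 236), standard lawyer → weak-case (pays 147).
Strong-case: top litigator gives 236 − 45 = 191; standard lawyer gives 147 − 24 = 123. No deviation. ✓
Weak-case: standard lawyer gives 147 − 20 = 127; top litigator gives 236 − 119 = 117. No deviation. ✓
Both incentive constraints hold.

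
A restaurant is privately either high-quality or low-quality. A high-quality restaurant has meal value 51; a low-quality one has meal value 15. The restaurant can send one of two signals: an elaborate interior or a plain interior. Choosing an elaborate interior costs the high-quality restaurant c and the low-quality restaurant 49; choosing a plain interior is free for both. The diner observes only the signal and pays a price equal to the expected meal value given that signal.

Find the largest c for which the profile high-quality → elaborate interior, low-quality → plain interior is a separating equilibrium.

36

Under separation: elaborate interior → high-quality (pays 51); plain interior → low-quality (pays 15).
Low-quality: 15 − 0 = 15 ≥ 51 − 49 = 2. Holds regardless of c. ✓
High-quality: 51 − c ≥ 15 − 0, so c ≤ 51 − 15 = 36.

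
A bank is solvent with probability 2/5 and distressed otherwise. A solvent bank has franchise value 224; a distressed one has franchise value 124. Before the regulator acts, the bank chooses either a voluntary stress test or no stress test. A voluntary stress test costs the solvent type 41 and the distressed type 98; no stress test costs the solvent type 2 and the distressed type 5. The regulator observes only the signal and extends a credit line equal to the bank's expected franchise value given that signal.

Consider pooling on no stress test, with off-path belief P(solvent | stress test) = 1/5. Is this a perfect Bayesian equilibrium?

At the pooled signal (no stress test) the regulator holds the prior 2/5 and pays 2/5·224 + 3/5·124 = 164. Off-path (stress test) belief 1/5 gives 1/5·224 + 4/5·124 = 144.
Solvent: no stress test gives 164 − 2 = 162; stress test gives 144 − 41 = 103. Stays. ✓
Distressed: no stress test gives 164 − 5 = 159; stress test gives 144 − 98 = 46. Stays. ✓

Yes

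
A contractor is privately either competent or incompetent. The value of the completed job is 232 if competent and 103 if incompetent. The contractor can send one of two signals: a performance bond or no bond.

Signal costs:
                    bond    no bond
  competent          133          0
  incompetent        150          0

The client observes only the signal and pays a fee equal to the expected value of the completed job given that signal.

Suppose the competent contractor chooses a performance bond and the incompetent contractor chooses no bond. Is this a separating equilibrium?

No

If types separate, bond earns payment 232 and no bond earns 103.
Competent: bond gives 232 − 133 = 99; no bond gives 103 − 0 = 103. Would deviate. ✗
Incompetent: no bond gives 103 − 0 = 103; bond gives 232 − 150 = 82. No deviation. ✓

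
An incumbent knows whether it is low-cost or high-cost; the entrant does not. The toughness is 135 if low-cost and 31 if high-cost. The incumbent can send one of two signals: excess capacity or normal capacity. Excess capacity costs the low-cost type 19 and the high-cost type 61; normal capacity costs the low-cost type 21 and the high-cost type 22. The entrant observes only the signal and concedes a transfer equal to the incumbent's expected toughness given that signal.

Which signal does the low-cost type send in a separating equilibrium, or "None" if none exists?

None

Try low-cost → excess capacity, high-cost → normal capacity:
  If types separate, excess capacity earns payment 135 and normal capacity earns 31.
  Low-cost: excess capacity gives 135 − 19 = 116; normal capacity gives 31 − 21 = 10. No deviation. ✓
  High-cost: normal capacity gives 31 − 22 = 9; excess capacity gives 135 − 61 = 74. Would deviate. ✗
Try low-cost → normal capacity, high-cost → excess capacity:
  If types separate, normal capacity earns payment 135 and excess capacity earns 31.
  Low-cost: normal capacity gives 135 − 21 = 114; excess capacity gives 31 − 19 = 12. No deviation. ✓
  High-cost: excess capacity gives 31 − 61 = -30; normal capacity gives 135 − 22 = 113. Would deviate. ✗
Neither assignment is incentive-compatible.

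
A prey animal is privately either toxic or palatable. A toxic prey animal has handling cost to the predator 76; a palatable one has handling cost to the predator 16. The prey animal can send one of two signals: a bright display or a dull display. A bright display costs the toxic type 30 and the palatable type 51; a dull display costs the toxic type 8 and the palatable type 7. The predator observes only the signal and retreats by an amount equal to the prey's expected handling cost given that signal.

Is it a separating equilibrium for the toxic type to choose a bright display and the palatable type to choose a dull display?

No

If types separate, bright display earns payment 76 and dull display earns 16.
Toxic: bright display gives 76 − 30 = 46; dull display gives 16 − 8 = 8. No deviation. ✓
Palatable: dull display gives 16 − 7 = 9; bright display gives 76 − 51 = 25. Would deviate. ✗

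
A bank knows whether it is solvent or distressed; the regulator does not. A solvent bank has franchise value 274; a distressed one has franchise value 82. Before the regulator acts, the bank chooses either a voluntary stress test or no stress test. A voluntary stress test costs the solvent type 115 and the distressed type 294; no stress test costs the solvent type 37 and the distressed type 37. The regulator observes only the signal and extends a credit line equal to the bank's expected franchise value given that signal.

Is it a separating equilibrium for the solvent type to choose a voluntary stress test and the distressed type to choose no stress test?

Yes

Under separation the regulator infers type exactly: stress test → solvent (pays 274), no stress test → distressed (pays 82).
Solvent: stress test gives 274 − 115 = 159; no stress test gives 82 − 37 = 45. No deviation. ✓
Distressed: no stress test gives 82 − 37 = 45; stress test gives 274 − 294 = -20. No deviation. ✓
Both incentive constraints hold.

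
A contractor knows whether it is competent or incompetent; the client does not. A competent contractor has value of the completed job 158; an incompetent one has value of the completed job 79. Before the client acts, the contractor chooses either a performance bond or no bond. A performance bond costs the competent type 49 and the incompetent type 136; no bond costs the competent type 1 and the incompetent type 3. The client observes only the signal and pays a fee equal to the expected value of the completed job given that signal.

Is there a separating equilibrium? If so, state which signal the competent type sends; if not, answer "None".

Try competent → bond, incompetent → no bond:
  If types separate, bond earns payment 158 and no bond earns 79.
  Competent: bond gives 158 − 49 = 109; no bond gives 79 − 1 = 78. No deviation. ✓
  Incompetent: no bond gives 79 − 3 = 76; bond gives 158 − 136 = 22. No deviation. ✓
Both hold — the competent type sends bond.

bond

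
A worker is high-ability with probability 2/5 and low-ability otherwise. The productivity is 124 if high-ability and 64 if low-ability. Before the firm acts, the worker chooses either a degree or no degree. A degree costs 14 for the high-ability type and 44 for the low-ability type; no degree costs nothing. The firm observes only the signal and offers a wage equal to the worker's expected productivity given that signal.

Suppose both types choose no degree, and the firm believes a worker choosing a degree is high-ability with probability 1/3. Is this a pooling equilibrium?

At the pooled signal (no degree) the firm holds the prior 2/5 and pays 2/5·124 + 3/5·64 = 88. Off-path (degree) belief 1/3 gives 1/3·124 + 2/3·64 = 84.
High-ability: no degree gives 88 − 0 = 88; degree gives 84 − 14 = 70. Stays. ✓
Low-ability: no degree gives 88 − 0 = 88; degree gives 84 − 44 = 40. Stays. ✓

Yes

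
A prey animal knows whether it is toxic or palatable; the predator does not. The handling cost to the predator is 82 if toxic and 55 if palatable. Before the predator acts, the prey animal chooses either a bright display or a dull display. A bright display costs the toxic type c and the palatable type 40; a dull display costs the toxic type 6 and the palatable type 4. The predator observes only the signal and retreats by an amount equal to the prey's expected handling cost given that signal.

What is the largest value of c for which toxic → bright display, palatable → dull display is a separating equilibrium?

33

Under separation: bright display → toxic (pays 82); dull display → palatable (pays 55).
Palatable: 55 − 4 = 51 ≥ 82 − 40 = 42. Holds regardless of c. ✓
Toxic: 82 − c ≥ 55 − 6, so c ≤ 82 − 49 = 33.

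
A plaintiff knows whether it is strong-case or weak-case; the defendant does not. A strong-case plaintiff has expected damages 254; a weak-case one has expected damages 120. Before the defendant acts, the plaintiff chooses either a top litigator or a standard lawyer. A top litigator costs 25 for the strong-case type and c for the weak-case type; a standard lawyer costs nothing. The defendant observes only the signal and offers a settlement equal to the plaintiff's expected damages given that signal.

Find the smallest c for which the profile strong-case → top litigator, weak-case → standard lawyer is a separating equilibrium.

Under separation: top litigator → strong-case (pays 254); standard lawyer → weak-case (pays 120).
Strong-case: 254 − 25 = 229 ≥ 120 − 0 = 120. Holds regardless of c. ✓
Weak-case: 120 − 0 ≥ 254 − c, so c ≥ 254 − 120 = 134.

134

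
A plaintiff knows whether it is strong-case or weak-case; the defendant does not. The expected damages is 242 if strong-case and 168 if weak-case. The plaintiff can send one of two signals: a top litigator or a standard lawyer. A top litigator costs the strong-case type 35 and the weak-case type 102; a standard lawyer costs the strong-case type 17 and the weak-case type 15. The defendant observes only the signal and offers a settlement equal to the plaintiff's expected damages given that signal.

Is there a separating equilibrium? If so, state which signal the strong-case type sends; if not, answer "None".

Try strong-case → top litigator, weak-case → standard lawyer:
  Under separation the defendant infers type exactly: top litigator → strong-case (pays 242), standard lawyer → weak-case (pays 168).
  Strong-case: top litigator gives 242 − 35 = 207; standard lawyer gives 168 − 17 = 151. No deviation. ✓
  Weak-case: standard lawyer gives 168 − 15 = 153; top litigator gives 242 − 102 = 140. No deviation. ✓
Both hold — the strong-case type sends top litigator.

top litigator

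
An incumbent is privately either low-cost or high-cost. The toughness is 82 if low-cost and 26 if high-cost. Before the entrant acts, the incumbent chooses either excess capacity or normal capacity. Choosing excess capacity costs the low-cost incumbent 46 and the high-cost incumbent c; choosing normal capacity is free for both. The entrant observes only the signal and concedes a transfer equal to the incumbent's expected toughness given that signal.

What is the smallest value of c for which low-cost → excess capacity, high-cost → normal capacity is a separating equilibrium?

Under separation: excess capacity → low-cost (pays 82); normal capacity → high-cost (pays 26).
Low-cost: 82 − 46 = 36 ≥ 26 − 0 = 26. Holds regardless of c. ✓
High-cost: 26 − 0 ≥ 82 − c, so c ≥ 82 − 26 = 56.

56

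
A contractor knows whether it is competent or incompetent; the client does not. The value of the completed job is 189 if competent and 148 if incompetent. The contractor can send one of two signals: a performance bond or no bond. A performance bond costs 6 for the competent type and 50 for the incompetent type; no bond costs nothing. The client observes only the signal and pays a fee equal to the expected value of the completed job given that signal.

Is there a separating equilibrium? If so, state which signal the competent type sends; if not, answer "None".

Try competent → bond, incompetent → no bond:
  If types separate, bond earns payment 189 and no bond earns 148.
  Competent: bond gives 189 − 6 = 183; no bond gives 148 − 0 = 148. No deviation. ✓
  Incompetent: no bond gives 148 − 0 = 148; bond gives 189 − 50 = 139. No deviation. ✓
Both hold — the competent type sends bond.

bond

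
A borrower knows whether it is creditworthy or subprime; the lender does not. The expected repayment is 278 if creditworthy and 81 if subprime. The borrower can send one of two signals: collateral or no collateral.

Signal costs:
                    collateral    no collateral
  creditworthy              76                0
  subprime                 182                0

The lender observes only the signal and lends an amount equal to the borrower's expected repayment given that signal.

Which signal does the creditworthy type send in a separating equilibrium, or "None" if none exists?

Try creditworthy → collateral, subprime → no collateral:
  If types separate, collateral earns payment 278 and no collateral earns 81.
  Creditworthy: collateral gives 278 − 76 = 202; no collateral gives 81 − 0 = 81. No deviation. ✓
  Subprime: no collateral gives 81 − 0 = 81; collateral gives 278 − 182 = 96. Would deviate. ✗
Try creditworthy → no collateral, subprime → collateral:
  If types separate, no collateral earns payment 278 and collateral earns 81.
  Creditworthy: no collateral gives 278 − 0 = 278; collateral gives 81 − 76 = 5. No deviation. ✓
  Subprime: collateral gives 81 − 182 = -101; no collateral gives 278 − 0 = 278. Would deviate. ✗
Neither assignment is incentive-compatible.

None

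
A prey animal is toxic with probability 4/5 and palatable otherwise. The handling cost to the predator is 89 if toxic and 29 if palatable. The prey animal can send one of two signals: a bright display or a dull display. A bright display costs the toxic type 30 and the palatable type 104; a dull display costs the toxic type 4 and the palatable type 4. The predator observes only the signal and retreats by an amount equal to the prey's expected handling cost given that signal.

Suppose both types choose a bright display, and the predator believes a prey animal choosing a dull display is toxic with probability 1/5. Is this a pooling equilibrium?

No

At the pooled signal (bright display) the predator holds the prior 4/5 and pays 4/5·89 + 1/5·29 = 77. Off-path (dull display) belief 1/5 gives 1/5·89 + 4/5·29 = 41.
Toxic: bright display gives 77 − 30 = 47; dull display gives 41 − 4 = 37. Stays. ✓
Palatable: bright display gives 77 − 104 = -27; dull display gives 41 − 4 = 37. Deviates. ✗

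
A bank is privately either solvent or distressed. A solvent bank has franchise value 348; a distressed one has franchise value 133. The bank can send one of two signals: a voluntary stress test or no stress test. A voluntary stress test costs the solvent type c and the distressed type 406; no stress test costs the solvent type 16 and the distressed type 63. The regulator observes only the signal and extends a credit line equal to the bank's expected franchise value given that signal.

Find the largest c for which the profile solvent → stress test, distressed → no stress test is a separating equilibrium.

231

Under separation: stress test → solvent (pays 348); no stress test → distressed (pays 133).
Distressed: 133 − 63 = 70 ≥ 348 − 406 = -58. Holds regardless of c. ✓
Solvent: 348 − c ≥ 133 − 16, so c ≤ 348 − 117 = 231.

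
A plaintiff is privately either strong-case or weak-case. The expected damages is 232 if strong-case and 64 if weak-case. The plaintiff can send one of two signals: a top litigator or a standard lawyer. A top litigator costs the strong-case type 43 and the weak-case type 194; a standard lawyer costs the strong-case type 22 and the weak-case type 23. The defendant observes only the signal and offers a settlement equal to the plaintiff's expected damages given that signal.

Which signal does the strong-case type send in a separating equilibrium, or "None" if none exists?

top litigator

Try strong-case → top litigator, weak-case → standard lawyer:
  Under separation the defendant infers type exactly: top litigator → strong-case (pays 232), standard lawyer → weak-case (pays 64).
  Strong-case: top litigator gives 232 − 43 = 189; standard lawyer gives 64 − 22 = 42. No deviation. ✓
  Weak-case: standard lawyer gives 64 − 23 = 41; top litigator gives 232 − 194 = 38. No deviation. ✓
Both hold — the strong-case type sends top litigator.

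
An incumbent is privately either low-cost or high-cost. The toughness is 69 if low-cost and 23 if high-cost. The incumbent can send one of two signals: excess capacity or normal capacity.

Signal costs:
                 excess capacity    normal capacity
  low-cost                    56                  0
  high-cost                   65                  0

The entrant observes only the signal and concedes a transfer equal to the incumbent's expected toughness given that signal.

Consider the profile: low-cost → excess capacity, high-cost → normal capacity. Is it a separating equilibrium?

No

If types separate, excess capacity earns payment 69 and normal capacity earns 23.
Low-cost: excess capacity gives 69 − 56 = 13; normal capacity gives 23 − 0 = 23. Would deviate. ✗
High-cost: normal capacity gives 23 − 0 = 23; excess capacity gives 69 − 65 = 4. No deviation. ✓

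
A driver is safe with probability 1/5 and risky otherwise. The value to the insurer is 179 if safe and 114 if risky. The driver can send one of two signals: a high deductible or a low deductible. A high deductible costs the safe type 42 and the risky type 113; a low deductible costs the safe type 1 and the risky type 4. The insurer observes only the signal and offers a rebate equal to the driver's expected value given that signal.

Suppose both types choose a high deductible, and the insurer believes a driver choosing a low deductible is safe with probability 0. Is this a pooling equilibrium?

At the pooled signal (high deductible) the insurer holds the prior 1/5 and pays 1/5·179 + 4/5·114 = 127. Off-path (low deductible) belief 0 gives 0·179 + 1·114 = 114.
Safe: high deductible gives 127 − 42 = 85; low deductible gives 114 − 1 = 113. Deviates. ✗
Risky: high deductible gives 127 − 113 = 14; low deductible gives 114 − 4 = 110. Deviates. ✗

No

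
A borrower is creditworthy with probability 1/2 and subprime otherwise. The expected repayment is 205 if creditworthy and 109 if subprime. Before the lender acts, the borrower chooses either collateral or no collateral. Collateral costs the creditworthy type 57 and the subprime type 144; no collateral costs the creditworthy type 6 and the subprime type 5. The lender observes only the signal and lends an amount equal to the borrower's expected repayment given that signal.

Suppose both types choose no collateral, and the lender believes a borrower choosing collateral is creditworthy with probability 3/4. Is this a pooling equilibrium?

On the equilibrium path (no collateral) the lender holds the prior 1/2 and pays 1/2·205 + 1/2·109 = 157. Off-path (collateral) belief 3/4 gives 3/4·205 + 1/4·109 = 181.
Creditworthy: no collateral gives 157 − 6 = 151; collateral gives 181 − 57 = 124. Stays. ✓
Subprime: no collateral gives 157 − 5 = 152; collateral gives 181 − 144 = 37. Stays. ✓
Beliefs are Bayes-consistent on-path and both types best-respond.

Yes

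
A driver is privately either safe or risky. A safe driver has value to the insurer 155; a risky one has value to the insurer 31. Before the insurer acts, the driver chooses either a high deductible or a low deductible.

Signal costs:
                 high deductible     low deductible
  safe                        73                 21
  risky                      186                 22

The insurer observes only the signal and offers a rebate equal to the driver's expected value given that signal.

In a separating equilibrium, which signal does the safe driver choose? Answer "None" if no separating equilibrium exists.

Try safe → high deductible, risky → low deductible:
  If types separate, high deductible earns payment 155 and low deductible earns 31.
  Safe: high deductible gives 155 − 73 = 82; low deductible gives 31 − 21 = 10. No deviation. ✓
  Risky: low deductible gives 31 − 22 = 9; high deductible gives 155 − 186 = -31. No deviation. ✓
Both hold — the safe type sends high deductible.

high deductible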